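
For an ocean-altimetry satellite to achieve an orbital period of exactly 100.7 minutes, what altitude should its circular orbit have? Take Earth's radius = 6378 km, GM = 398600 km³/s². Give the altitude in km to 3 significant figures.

T = 100.7 min = 6042.0 s.
From T = 2π√(a³/μ): a = (μ T²/4π²)^(1/3) = (398600 × 6042.0² / 4π²)^(1/3) = 7170 km.
Altitude h = a − R = 7170 − 6378 = 792 km.

792 km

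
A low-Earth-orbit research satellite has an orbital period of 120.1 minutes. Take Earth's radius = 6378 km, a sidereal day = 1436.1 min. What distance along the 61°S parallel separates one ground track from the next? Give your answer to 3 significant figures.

1620 km

T = 120.1 min = 7206.0 s.
Node shift per orbit = (7206.0/86166) × 360° = 30.11°.
Equatorial spacing = 30.11 × 111.3 km/° = 3351 km.
At 61° latitude, spacing = 3351 × cos(61°) = 1625 km.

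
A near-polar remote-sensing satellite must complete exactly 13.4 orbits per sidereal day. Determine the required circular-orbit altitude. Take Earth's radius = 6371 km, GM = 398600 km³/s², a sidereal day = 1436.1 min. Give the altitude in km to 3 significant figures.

1100 km

Required period T = 86166 / 13.4 = 6430.3 s.
From T = 2π√(a³/μ): a = (μ T²/4π²)^(1/3) = (398600 × 6430.3² / 4π²)^(1/3) = 7474 km.
Altitude h = a − R = 7474 − 6371 = 1103 km.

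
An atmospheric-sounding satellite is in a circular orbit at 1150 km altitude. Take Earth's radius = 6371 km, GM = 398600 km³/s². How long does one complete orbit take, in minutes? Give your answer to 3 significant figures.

Semi-major axis a = 6371 + 1150 = 7521 km. Period T = 2π√(a³/μ) = 2π√(7521³/398600) = 6491.2 s = 108.19 min.

108 min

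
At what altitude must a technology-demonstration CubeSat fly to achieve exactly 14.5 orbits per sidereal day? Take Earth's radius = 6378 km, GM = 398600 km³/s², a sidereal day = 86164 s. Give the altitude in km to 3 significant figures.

713 km

Required period T = 86164 / 14.5 = 5942.3 s.
From T = 2π√(a³/μ): a = (μ T²/4π²)^(1/3) = (398600 × 5942.3² / 4π²)^(1/3) = 7091 km.
Altitude h = a − R = 7091 − 6378 = 713 km.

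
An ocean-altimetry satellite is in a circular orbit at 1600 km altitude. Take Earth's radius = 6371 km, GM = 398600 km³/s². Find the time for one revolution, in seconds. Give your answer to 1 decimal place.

7082.4 seconds

Semi-major axis a = 6371 + 1600 = 7971 km. Period T = 2π√(a³/μ) = 2π√(7971³/398600) = 7082.4 s = 118.04 min.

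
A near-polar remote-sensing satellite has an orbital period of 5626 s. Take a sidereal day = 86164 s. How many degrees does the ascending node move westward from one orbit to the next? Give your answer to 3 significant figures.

During one orbit Earth rotates (5626.0 / 86164) × 360° = 23.51°.

23.5°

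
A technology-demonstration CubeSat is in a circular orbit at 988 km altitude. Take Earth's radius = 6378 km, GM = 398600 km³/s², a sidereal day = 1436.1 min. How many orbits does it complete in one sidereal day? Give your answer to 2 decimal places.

Semi-major axis a = 6378 + 988 = 7366 km. Period T = 2π√(a³/μ) = 2π√(7366³/398600) = 6291.6 s = 104.86 min.
Orbits per sidereal day = 86166 / 6291.6 = 13.695.

13.70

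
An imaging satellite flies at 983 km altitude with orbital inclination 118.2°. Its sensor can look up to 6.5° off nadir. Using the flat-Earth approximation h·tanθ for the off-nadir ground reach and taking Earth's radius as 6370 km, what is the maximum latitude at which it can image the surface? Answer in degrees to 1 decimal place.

Retrograde orbit: the ground track reaches ±(180° − i) = ±(180 − 118.2) = ±61.8°.
Sensor half-swath on the ground ≈ 983·tan(6.5°) = 112 km = 1.01° of latitude.
Maximum observable latitude ≈ 61.8 + 1.01 = 62.8°.

62.8°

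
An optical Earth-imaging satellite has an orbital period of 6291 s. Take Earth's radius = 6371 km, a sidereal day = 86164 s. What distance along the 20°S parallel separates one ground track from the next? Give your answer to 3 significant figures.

Node shift per orbit = (6291.0/86164) × 360° = 26.28°.
Equatorial spacing = 26.28 × 111.2 km/° = 2923 km.
At 20° latitude, spacing = 2923 × cos(20°) = 2746 km.

2750 km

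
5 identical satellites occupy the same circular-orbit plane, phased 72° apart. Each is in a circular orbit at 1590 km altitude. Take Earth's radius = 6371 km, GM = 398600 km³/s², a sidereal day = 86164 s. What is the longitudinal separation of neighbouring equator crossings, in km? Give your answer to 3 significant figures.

Semi-major axis a = 6371 + 1590 = 7961 km. Period T = 2π√(a³/μ) = 2π√(7961³/398600) = 7069.1 s = 117.82 min.
Single-satellite node shift = (7069.1/86164) × 360° = 29.54°.
With 5 satellites evenly phased, successive equator crossings are 29.54/5 = 5.907° apart.
That is 5.907 × 111.2 = 657 km at the equator.

657 km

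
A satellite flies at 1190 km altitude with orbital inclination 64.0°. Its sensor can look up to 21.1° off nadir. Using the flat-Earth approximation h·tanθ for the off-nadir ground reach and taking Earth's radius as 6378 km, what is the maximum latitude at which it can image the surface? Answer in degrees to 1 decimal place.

68.1°

For a prograde orbit the ground track reaches latitude ±i = ±64.0°.
Sensor half-swath on the ground ≈ 1190·tan(21.1°) = 459 km = 4.12° of latitude.
Maximum observable latitude ≈ 64.0 + 4.12 = 68.1°.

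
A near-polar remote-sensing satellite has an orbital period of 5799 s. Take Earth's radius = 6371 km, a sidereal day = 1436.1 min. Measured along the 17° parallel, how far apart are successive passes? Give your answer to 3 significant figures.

Node shift per orbit = (5799.0/86166) × 360° = 24.23°.
Equatorial spacing = 24.23 × 111.2 km/° = 2694 km.
At 17° latitude, spacing = 2694 × cos(17°) = 2576 km.

2580 km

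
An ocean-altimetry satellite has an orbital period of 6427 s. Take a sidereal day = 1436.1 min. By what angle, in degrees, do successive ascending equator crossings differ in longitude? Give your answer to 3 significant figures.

During one orbit Earth rotates (6427.0 / 86166) × 360° = 26.85°.

26.9°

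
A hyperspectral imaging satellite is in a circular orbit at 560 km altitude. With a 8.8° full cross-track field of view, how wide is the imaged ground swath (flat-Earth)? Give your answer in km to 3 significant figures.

Half-angle = 8.8°/2 = 4.4°.
Swath width ≈ 2h·tan(θ/2) = 2 × 560 × tan(4.4°) = 86.2 km.

86.2 km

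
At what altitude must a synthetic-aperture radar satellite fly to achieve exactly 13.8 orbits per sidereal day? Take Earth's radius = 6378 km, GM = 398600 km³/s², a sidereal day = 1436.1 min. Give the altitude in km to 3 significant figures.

Required period T = 86166 / 13.8 = 6243.9 s.
From T = 2π√(a³/μ): a = (μ T²/4π²)^(1/3) = (398600 × 6243.9² / 4π²)^(1/3) = 7329 km.
Altitude h = a − R = 7329 − 6378 = 951 km.

951 km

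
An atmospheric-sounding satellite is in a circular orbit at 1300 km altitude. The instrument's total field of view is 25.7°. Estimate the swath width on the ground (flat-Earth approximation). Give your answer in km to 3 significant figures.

Half-angle = 25.7°/2 = 12.85°.
Swath width ≈ 2h·tan(θ/2) = 2 × 1300 × tan(12.85°) = 593.1 km.

593 km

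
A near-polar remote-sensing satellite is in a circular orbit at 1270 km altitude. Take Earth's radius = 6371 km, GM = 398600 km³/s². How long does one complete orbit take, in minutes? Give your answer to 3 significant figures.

Semi-major axis a = 6371 + 1270 = 7641 km. Period T = 2π√(a³/μ) = 2π√(7641³/398600) = 6647.2 s = 110.79 min.

111 min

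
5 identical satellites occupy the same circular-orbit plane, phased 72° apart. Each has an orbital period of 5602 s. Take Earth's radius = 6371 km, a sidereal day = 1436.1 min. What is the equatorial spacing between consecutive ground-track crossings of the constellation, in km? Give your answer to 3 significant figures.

Single-satellite node shift = (5602.0/86166) × 360° = 23.41°.
With 5 satellites evenly phased, successive equator crossings are 23.41/5 = 4.681° apart.
That is 4.681 × 111.2 = 521 km at the equator.

521 km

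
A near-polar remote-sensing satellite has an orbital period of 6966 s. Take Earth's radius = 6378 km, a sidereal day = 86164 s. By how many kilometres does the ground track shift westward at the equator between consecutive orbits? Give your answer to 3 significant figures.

During one orbit Earth rotates (6966.0 / 86164) × 360° = 29.10°.
At the equator that is 29.10° × (2π·6378/360) km/° = 29.10 × 111.3 = 3240 km.

3240 km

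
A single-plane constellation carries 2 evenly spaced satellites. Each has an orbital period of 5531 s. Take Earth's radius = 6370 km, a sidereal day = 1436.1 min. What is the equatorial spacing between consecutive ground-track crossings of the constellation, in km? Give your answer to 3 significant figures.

1280 km

Single-satellite node shift = (5531.0/86166) × 360° = 23.11°.
With 2 satellites evenly phased, successive equator crossings are 23.11/2 = 11.554° apart.
That is 11.554 × 111.2 = 1285 km at the equator.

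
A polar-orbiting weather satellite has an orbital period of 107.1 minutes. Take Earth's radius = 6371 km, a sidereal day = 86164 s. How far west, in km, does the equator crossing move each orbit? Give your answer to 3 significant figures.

2990 km

T = 107.1 min = 6426.0 s.
During one orbit Earth rotates (6426.0 / 86164) × 360° = 26.85°.
At the equator that is 26.85° × (2π·6371/360) km/° = 26.85 × 111.2 = 2985 km.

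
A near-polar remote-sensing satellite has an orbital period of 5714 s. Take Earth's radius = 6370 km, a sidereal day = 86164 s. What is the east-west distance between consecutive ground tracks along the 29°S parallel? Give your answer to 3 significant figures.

2320 km

Node shift per orbit = (5714.0/86164) × 360° = 23.87°.
Equatorial spacing = 23.87 × 111.2 km/° = 2654 km.
At 29° latitude, spacing = 2654 × cos(29°) = 2321 km.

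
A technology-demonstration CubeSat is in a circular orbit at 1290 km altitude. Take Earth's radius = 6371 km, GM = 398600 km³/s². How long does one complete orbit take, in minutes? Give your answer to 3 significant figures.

111 min

Semi-major axis a = 6371 + 1290 = 7661 km. Period T = 2π√(a³/μ) = 2π√(7661³/398600) = 6673.3 s = 111.22 min.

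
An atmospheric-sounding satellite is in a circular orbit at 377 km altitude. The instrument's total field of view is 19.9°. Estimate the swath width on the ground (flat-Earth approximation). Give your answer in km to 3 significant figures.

132 km

Half-angle = 19.9°/2 = 9.95°.
Swath width ≈ 2h·tan(θ/2) = 2 × 377 × tan(9.95°) = 132.3 km.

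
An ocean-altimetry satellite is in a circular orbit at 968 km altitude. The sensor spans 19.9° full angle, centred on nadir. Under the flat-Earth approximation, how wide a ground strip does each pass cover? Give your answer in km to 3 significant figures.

Half-angle = 19.9°/2 = 9.95°.
Swath width ≈ 2h·tan(θ/2) = 2 × 968 × tan(9.95°) = 339.6 km.

340 km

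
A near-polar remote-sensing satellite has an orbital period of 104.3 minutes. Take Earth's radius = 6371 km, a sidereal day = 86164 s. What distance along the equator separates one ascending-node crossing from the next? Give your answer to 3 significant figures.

T = 104.3 min = 6258.0 s.
During one orbit Earth rotates (6258.0 / 86164) × 360° = 26.15°.
At the equator that is 26.15° × (2π·6371/360) km/° = 26.15 × 111.2 = 2907 km.

2910 km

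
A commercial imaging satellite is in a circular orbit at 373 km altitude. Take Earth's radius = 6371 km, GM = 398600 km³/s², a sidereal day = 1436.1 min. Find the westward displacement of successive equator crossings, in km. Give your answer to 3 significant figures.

Semi-major axis a = 6371 + 373 = 6744 km. Period T = 2π√(a³/μ) = 2π√(6744³/398600) = 5511.7 s = 91.86 min.
During one orbit Earth rotates (5511.7 / 86166) × 360° = 23.03°.
At the equator that is 23.03° × (2π·6371/360) km/° = 23.03 × 111.2 = 2561 km.

2560 km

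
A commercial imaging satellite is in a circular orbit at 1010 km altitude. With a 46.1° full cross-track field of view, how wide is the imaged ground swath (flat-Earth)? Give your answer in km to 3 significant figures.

Half-angle = 46.1°/2 = 23.05°.
Swath width ≈ 2h·tan(θ/2) = 2 × 1010 × tan(23.05°) = 859.5 km.

860 km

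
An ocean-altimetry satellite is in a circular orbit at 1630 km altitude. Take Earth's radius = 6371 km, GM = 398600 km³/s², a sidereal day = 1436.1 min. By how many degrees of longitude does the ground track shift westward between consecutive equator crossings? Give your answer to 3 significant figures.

29.8°

Semi-major axis a = 6371 + 1630 = 8001 km. Period T = 2π√(a³/μ) = 2π√(8001³/398600) = 7122.4 s = 118.71 min.
During one orbit Earth rotates (7122.4 / 86166) × 360° = 29.76°.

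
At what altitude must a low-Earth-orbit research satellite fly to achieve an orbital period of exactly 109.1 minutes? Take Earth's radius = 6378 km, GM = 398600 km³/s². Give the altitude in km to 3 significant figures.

1190 km

T = 109.1 min = 6546.0 s.
From T = 2π√(a³/μ): a = (μ T²/4π²)^(1/3) = (398600 × 6546.0² / 4π²)^(1/3) = 7563 km.
Altitude h = a − R = 7563 − 6378 = 1185 km.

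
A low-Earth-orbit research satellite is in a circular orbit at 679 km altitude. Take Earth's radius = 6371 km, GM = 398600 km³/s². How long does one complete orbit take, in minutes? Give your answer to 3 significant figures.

Semi-major axis a = 6371 + 679 = 7050 km. Period T = 2π√(a³/μ) = 2π√(7050³/398600) = 5891.1 s = 98.18 min.

98.2 min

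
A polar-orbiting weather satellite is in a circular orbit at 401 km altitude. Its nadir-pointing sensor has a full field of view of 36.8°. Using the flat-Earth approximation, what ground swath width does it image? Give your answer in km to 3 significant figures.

Half-angle = 36.8°/2 = 18.4°.
Swath width ≈ 2h·tan(θ/2) = 2 × 401 × tan(18.4°) = 266.8 km.

267 km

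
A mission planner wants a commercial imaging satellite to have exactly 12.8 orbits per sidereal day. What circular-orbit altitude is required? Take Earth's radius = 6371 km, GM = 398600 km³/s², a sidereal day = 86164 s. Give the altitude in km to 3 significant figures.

1330 km

Required period T = 86164 / 12.8 = 6731.6 s.
From T = 2π√(a³/μ): a = (μ T²/4π²)^(1/3) = (398600 × 6731.6² / 4π²)^(1/3) = 7706 km.
Altitude h = a − R = 7706 − 6371 = 1335 km.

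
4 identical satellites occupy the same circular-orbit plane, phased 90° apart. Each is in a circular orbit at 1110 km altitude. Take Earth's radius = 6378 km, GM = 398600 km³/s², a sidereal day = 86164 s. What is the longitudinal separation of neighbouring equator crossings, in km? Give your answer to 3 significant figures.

750 km

Semi-major axis a = 6378 + 1110 = 7488 km. Period T = 2π√(a³/μ) = 2π√(7488³/398600) = 6448.5 s = 107.48 min.
Single-satellite node shift = (6448.5/86164) × 360° = 26.94°.
With 4 satellites evenly phased, successive equator crossings are 26.94/4 = 6.736° apart.
That is 6.736 × 111.3 = 750 km at the equator.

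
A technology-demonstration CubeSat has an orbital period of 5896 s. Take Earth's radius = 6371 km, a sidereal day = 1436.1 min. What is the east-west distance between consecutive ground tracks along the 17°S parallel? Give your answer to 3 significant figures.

2620 km

Node shift per orbit = (5896.0/86166) × 360° = 24.63°.
Equatorial spacing = 24.63 × 111.2 km/° = 2739 km.
At 17° latitude, spacing = 2739 × cos(17°) = 2619 km.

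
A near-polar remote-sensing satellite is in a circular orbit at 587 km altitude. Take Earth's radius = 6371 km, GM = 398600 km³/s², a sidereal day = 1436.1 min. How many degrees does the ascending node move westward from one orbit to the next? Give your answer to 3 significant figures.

Semi-major axis a = 6371 + 587 = 6958 km. Period T = 2π√(a³/μ) = 2π√(6958³/398600) = 5776.1 s = 96.27 min.
During one orbit Earth rotates (5776.1 / 86166) × 360° = 24.13°.

24.1°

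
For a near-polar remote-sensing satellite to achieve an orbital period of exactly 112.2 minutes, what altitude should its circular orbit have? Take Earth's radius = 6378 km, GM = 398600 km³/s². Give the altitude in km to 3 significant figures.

1330 km

T = 112.2 min = 6732.0 s.
From T = 2π√(a³/μ): a = (μ T²/4π²)^(1/3) = (398600 × 6732.0² / 4π²)^(1/3) = 7706 km.
Altitude h = a − R = 7706 − 6378 = 1328 km.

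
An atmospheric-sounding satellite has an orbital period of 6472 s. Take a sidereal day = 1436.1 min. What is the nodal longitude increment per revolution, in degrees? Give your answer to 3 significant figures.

During one orbit Earth rotates (6472.0 / 86166) × 360° = 27.04°.

27.0°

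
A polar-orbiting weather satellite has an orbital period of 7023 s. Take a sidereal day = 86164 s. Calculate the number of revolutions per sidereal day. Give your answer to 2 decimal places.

Orbits per sidereal day = 86164 / 7023.0 = 12.269.

12.27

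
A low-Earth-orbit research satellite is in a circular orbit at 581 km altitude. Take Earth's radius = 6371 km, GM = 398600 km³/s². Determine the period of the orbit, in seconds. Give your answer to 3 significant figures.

Semi-major axis a = 6371 + 581 = 6952 km. Period T = 2π√(a³/μ) = 2π√(6952³/398600) = 5768.7 s = 96.14 min.

5770 seconds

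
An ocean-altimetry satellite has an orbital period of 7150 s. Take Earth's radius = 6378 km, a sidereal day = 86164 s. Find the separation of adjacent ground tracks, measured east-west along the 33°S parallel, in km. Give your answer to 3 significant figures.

2790 km

Node shift per orbit = (7150.0/86164) × 360° = 29.87°.
Equatorial spacing = 29.87 × 111.3 km/° = 3325 km.
At 33° latitude, spacing = 3325 × cos(33°) = 2789 km.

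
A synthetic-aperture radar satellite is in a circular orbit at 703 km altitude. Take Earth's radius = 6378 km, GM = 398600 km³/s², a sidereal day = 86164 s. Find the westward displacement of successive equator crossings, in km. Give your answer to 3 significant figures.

Semi-major axis a = 6378 + 703 = 7081 km. Period T = 2π√(a³/μ) = 2π√(7081³/398600) = 5930.0 s = 98.83 min.
During one orbit Earth rotates (5930.0 / 86164) × 360° = 24.78°.
At the equator that is 24.78° × (2π·6378/360) km/° = 24.78 × 111.3 = 2758 km.

2760 km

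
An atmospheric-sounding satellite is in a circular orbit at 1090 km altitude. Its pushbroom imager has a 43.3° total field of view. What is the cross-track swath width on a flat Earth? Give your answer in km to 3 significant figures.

865 km

Half-angle = 43.3°/2 = 21.65°.
Swath width ≈ 2h·tan(θ/2) = 2 × 1090 × tan(21.65°) = 865.3 km.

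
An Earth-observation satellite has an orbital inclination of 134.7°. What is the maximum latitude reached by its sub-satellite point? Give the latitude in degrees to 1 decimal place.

Retrograde orbit: the ground track reaches ±(180° − i) = ±(180 − 134.7) = ±45.3°.

45.3°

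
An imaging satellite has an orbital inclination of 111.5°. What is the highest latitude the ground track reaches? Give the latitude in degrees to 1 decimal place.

Retrograde orbit: the ground track reaches ±(180° − i) = ±(180 − 111.5) = ±68.5°.

68.5°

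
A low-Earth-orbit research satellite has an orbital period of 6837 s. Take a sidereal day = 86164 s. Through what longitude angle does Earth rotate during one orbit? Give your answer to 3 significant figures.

28.6°

During one orbit Earth rotates (6837.0 / 86164) × 360° = 28.57°.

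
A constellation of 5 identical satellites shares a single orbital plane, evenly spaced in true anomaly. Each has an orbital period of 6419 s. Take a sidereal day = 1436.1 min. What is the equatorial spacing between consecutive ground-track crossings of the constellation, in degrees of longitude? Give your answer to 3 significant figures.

Single-satellite node shift = (6419.0/86166) × 360° = 26.82°.
With 5 satellites evenly phased, successive equator crossings are 26.82/5 = 5.364° apart.

5.36°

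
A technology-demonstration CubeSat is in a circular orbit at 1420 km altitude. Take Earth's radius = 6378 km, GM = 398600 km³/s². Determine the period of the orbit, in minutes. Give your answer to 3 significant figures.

Semi-major axis a = 6378 + 1420 = 7798 km. Period T = 2π√(a³/μ) = 2π√(7798³/398600) = 6853.1 s = 114.22 min.

114 min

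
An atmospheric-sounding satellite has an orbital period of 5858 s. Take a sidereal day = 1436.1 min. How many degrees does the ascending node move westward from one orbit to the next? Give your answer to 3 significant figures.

24.5°

During one orbit Earth rotates (5858.0 / 86166) × 360° = 24.47°.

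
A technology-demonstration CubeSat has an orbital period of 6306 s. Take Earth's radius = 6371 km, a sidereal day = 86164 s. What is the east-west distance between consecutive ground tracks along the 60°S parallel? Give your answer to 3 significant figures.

Node shift per orbit = (6306.0/86164) × 360° = 26.35°.
Equatorial spacing = 26.35 × 111.2 km/° = 2930 km.
At 60° latitude, spacing = 2930 × cos(60°) = 1465 km.

1460 km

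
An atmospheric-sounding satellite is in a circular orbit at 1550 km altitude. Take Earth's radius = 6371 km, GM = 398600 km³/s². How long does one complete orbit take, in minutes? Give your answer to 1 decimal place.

Semi-major axis a = 6371 + 1550 = 7921 km. Period T = 2π√(a³/μ) = 2π√(7921³/398600) = 7015.9 s = 116.93 min.

116.9 min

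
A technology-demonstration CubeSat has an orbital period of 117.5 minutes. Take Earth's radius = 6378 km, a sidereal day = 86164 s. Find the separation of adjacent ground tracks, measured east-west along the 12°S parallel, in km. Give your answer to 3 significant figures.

3210 km

T = 117.5 min = 7050.0 s.
Node shift per orbit = (7050.0/86164) × 360° = 29.46°.
Equatorial spacing = 29.46 × 111.3 km/° = 3279 km.
At 12° latitude, spacing = 3279 × cos(12°) = 3207 km.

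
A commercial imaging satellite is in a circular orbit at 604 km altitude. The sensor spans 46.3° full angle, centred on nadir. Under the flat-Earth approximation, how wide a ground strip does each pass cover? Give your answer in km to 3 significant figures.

517 km

Half-angle = 46.3°/2 = 23.15°.
Swath width ≈ 2h·tan(θ/2) = 2 × 604 × tan(23.15°) = 516.5 km.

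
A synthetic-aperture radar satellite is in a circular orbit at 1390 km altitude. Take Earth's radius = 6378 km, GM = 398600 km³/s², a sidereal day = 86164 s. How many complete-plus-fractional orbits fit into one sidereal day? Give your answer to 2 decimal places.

Semi-major axis a = 6378 + 1390 = 7768 km. Period T = 2π√(a³/μ) = 2π√(7768³/398600) = 6813.6 s = 113.56 min.
Orbits per sidereal day = 86164 / 6813.6 = 12.646.

12.65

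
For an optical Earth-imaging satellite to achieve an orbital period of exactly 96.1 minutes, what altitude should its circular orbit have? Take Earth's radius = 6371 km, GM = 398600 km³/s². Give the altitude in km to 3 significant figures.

T = 96.1 min = 5766.0 s.
From T = 2π√(a³/μ): a = (μ T²/4π²)^(1/3) = (398600 × 5766.0² / 4π²)^(1/3) = 6950 km.
Altitude h = a − R = 6950 − 6371 = 579 km.

579 km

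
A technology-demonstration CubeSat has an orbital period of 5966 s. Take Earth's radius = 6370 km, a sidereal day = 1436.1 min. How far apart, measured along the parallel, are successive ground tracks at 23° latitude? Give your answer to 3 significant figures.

Node shift per orbit = (5966.0/86166) × 360° = 24.93°.
Equatorial spacing = 24.93 × 111.2 km/° = 2771 km.
At 23° latitude, spacing = 2771 × cos(23°) = 2551 km.

2550 km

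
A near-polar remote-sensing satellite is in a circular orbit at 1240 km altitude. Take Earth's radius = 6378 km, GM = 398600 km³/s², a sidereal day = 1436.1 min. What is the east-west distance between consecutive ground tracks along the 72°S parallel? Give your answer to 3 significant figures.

Semi-major axis a = 6378 + 1240 = 7618 km. Period T = 2π√(a³/μ) = 2π√(7618³/398600) = 6617.2 s = 110.29 min.
Node shift per orbit = (6617.2/86166) × 360° = 27.65°.
Equatorial spacing = 27.65 × 111.3 km/° = 3078 km.
At 72° latitude, spacing = 3078 × cos(72°) = 951 km.

951 km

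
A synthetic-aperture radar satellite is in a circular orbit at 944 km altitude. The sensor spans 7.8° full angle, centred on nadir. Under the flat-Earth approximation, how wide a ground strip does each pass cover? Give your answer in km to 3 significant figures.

Half-angle = 7.8°/2 = 3.9°.
Swath width ≈ 2h·tan(θ/2) = 2 × 944 × tan(3.9°) = 128.7 km.

129 km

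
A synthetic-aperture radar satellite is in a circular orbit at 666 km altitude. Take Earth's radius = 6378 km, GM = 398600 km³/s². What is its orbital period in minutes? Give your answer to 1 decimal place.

98.1 min

Semi-major axis a = 6378 + 666 = 7044 km. Period T = 2π√(a³/μ) = 2π√(7044³/398600) = 5883.6 s = 98.06 min.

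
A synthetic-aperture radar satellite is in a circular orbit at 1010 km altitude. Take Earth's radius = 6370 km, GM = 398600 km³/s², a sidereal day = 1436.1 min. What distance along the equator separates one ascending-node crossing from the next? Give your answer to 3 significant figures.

2930 km

Semi-major axis a = 6370 + 1010 = 7380 km. Period T = 2π√(a³/μ) = 2π√(7380³/398600) = 6309.5 s = 105.16 min.
During one orbit Earth rotates (6309.5 / 86166) × 360° = 26.36°.
At the equator that is 26.36° × (2π·6370/360) km/° = 26.36 × 111.2 = 2931 km.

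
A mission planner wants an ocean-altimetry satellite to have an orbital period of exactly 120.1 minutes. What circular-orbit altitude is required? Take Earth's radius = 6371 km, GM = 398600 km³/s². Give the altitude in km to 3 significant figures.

1690 km

T = 120.1 min = 7206.0 s.
From T = 2π√(a³/μ): a = (μ T²/4π²)^(1/3) = (398600 × 7206.0² / 4π²)^(1/3) = 8063 km.
Altitude h = a − R = 8063 − 6371 = 1692 km.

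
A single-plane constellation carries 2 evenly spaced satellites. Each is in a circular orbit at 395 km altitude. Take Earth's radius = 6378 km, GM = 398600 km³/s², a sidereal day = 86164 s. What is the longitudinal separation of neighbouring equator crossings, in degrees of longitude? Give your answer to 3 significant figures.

11.6°

Semi-major axis a = 6378 + 395 = 6773 km. Period T = 2π√(a³/μ) = 2π√(6773³/398600) = 5547.3 s = 92.46 min.
Single-satellite node shift = (5547.3/86164) × 360° = 23.18°.
With 2 satellites evenly phased, successive equator crossings are 23.18/2 = 11.589° apart.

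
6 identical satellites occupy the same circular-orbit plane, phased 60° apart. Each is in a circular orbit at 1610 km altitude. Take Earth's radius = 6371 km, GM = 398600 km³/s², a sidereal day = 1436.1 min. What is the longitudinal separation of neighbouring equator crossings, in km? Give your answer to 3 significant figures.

549 km

Semi-major axis a = 6371 + 1610 = 7981 km. Period T = 2π√(a³/μ) = 2π√(7981³/398600) = 7095.7 s = 118.26 min.
Single-satellite node shift = (7095.7/86166) × 360° = 29.65°.
With 6 satellites evenly phased, successive equator crossings are 29.65/6 = 4.941° apart.
That is 4.941 × 111.2 = 549 km at the equator.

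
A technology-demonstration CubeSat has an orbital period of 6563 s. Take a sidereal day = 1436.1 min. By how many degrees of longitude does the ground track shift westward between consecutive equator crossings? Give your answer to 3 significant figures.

During one orbit Earth rotates (6563.0 / 86166) × 360° = 27.42°.

27.4°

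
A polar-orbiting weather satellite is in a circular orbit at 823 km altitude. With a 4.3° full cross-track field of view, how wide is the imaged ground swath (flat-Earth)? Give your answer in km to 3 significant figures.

Half-angle = 4.3°/2 = 2.15°.
Swath width ≈ 2h·tan(θ/2) = 2 × 823 × tan(2.15°) = 61.8 km.

61.8 km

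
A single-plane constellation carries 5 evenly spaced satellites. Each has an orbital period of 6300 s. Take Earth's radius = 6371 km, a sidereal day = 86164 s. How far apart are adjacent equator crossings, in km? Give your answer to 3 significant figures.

Single-satellite node shift = (6300.0/86164) × 360° = 26.32°.
With 5 satellites evenly phased, successive equator crossings are 26.32/5 = 5.264° apart.
That is 5.264 × 111.2 = 585 km at the equator.

585 km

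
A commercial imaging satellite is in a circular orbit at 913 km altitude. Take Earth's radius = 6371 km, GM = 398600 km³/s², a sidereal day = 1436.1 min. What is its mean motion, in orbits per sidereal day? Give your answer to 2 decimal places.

Semi-major axis a = 6371 + 913 = 7284 km. Period T = 2π√(a³/μ) = 2π√(7284³/398600) = 6186.8 s = 103.11 min.
Orbits per sidereal day = 86166 / 6186.8 = 13.927.

13.93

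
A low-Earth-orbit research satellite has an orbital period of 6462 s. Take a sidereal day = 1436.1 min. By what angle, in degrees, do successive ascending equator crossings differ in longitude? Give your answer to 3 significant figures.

During one orbit Earth rotates (6462.0 / 86166) × 360° = 27.00°.

27.0°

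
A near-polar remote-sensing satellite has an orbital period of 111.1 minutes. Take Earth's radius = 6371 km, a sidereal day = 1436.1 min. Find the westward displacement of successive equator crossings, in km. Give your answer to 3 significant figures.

T = 111.1 min = 6666.0 s.
During one orbit Earth rotates (6666.0 / 86166) × 360° = 27.85°.
At the equator that is 27.85° × (2π·6371/360) km/° = 27.85 × 111.2 = 3097 km.

3100 km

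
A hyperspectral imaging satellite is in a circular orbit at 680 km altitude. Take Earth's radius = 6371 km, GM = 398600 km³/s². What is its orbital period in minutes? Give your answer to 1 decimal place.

Semi-major axis a = 6371 + 680 = 7051 km. Period T = 2π√(a³/μ) = 2π√(7051³/398600) = 5892.3 s = 98.21 min.

98.2 min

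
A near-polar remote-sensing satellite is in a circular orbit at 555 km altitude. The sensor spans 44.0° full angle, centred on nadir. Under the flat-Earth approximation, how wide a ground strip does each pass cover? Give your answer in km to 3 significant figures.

Half-angle = 44.0°/2 = 22°.
Swath width ≈ 2h·tan(θ/2) = 2 × 555 × tan(22°) = 448.5 km.

448 km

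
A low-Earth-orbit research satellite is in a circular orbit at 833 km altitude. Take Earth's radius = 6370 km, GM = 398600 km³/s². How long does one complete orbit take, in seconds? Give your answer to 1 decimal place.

Semi-major axis a = 6370 + 833 = 7203 km. Period T = 2π√(a³/μ) = 2π√(7203³/398600) = 6083.9 s = 101.40 min.

6083.9 seconds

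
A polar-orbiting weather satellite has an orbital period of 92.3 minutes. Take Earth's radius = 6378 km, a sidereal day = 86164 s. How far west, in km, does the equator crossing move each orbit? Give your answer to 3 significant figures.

T = 92.3 min = 5538.0 s.
During one orbit Earth rotates (5538.0 / 86164) × 360° = 23.14°.
At the equator that is 23.14° × (2π·6378/360) km/° = 23.14 × 111.3 = 2576 km.

2580 km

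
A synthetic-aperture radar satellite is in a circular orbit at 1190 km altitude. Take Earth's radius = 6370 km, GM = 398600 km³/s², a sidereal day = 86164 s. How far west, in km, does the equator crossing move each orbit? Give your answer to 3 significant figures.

Semi-major axis a = 6370 + 1190 = 7560 km. Period T = 2π√(a³/μ) = 2π√(7560³/398600) = 6541.7 s = 109.03 min.
During one orbit Earth rotates (6541.7 / 86164) × 360° = 27.33°.
At the equator that is 27.33° × (2π·6370/360) km/° = 27.33 × 111.2 = 3039 km.

3040 km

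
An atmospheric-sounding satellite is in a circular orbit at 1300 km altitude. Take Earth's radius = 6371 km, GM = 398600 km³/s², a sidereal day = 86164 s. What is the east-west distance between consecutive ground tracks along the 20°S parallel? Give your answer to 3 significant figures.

2920 km

Semi-major axis a = 6371 + 1300 = 7671 km. Period T = 2π√(a³/μ) = 2π√(7671³/398600) = 6686.4 s = 111.44 min.
Node shift per orbit = (6686.4/86164) × 360° = 27.94°.
Equatorial spacing = 27.94 × 111.2 km/° = 3106 km.
At 20° latitude, spacing = 3106 × cos(20°) = 2919 km.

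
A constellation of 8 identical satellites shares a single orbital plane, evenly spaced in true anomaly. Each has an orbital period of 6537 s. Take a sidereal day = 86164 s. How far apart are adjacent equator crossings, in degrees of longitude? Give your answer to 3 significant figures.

3.41°

Single-satellite node shift = (6537.0/86164) × 360° = 27.31°.
With 8 satellites evenly phased, successive equator crossings are 27.31/8 = 3.414° apart.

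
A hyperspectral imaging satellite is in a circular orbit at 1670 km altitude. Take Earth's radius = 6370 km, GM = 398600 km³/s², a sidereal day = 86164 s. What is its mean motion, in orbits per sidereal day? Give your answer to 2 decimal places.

12.01

Semi-major axis a = 6370 + 1670 = 8040 km. Period T = 2π√(a³/μ) = 2π√(8040³/398600) = 7174.6 s = 119.58 min.
Orbits per sidereal day = 86164 / 7174.6 = 12.010.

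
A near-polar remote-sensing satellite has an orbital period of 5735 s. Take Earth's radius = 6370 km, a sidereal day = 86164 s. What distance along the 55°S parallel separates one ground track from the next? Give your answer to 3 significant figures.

Node shift per orbit = (5735.0/86164) × 360° = 23.96°.
Equatorial spacing = 23.96 × 111.2 km/° = 2664 km.
At 55° latitude, spacing = 2664 × cos(55°) = 1528 km.

1530 km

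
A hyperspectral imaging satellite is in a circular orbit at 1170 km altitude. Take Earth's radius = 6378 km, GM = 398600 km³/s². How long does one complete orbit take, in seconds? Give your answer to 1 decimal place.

Semi-major axis a = 6378 + 1170 = 7548 km. Period T = 2π√(a³/μ) = 2π√(7548³/398600) = 6526.2 s = 108.77 min.

6526.2 seconds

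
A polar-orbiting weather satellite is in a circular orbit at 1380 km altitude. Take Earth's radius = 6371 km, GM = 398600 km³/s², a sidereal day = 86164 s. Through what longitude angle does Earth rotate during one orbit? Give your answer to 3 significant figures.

Semi-major axis a = 6371 + 1380 = 7751 km. Period T = 2π√(a³/μ) = 2π√(7751³/398600) = 6791.2 s = 113.19 min.
During one orbit Earth rotates (6791.2 / 86164) × 360° = 28.37°.

28.4°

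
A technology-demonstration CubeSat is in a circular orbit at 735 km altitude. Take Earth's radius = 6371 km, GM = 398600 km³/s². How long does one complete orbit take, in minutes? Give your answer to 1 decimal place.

99.4 min

Semi-major axis a = 6371 + 735 = 7106 km. Period T = 2π√(a³/μ) = 2π√(7106³/398600) = 5961.4 s = 99.36 min.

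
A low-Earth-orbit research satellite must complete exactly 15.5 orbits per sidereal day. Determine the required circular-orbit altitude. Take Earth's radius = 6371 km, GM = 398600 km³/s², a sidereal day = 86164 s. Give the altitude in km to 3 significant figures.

Required period T = 86164 / 15.5 = 5559.0 s.
From T = 2π√(a³/μ): a = (μ T²/4π²)^(1/3) = (398600 × 5559.0² / 4π²)^(1/3) = 6782 km.
Altitude h = a − R = 6782 − 6371 = 411 km.

411 km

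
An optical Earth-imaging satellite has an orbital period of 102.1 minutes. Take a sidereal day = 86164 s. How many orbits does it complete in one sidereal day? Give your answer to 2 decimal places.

14.07

T = 102.1 min = 6126.0 s.
Orbits per sidereal day = 86164 / 6126.0 = 14.065.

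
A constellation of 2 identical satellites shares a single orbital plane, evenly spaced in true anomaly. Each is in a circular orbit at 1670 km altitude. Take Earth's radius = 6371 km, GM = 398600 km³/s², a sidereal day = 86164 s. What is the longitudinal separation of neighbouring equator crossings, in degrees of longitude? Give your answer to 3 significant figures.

Semi-major axis a = 6371 + 1670 = 8041 km. Period T = 2π√(a³/μ) = 2π√(8041³/398600) = 7175.9 s = 119.60 min.
Single-satellite node shift = (7175.9/86164) × 360° = 29.98°.
With 2 satellites evenly phased, successive equator crossings are 29.98/2 = 14.991° apart.

15.0°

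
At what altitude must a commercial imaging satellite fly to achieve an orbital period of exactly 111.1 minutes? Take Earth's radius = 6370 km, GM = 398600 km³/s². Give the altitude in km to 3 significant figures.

T = 111.1 min = 6666.0 s.
From T = 2π√(a³/μ): a = (μ T²/4π²)^(1/3) = (398600 × 6666.0² / 4π²)^(1/3) = 7655 km.
Altitude h = a − R = 7655 − 6370 = 1285 km.

1290 km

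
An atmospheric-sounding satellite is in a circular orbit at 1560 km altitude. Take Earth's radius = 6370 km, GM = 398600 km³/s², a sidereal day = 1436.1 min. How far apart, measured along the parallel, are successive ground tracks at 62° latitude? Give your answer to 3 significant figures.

Semi-major axis a = 6370 + 1560 = 7930 km. Period T = 2π√(a³/μ) = 2π√(7930³/398600) = 7027.8 s = 117.13 min.
Node shift per orbit = (7027.8/86166) × 360° = 29.36°.
Equatorial spacing = 29.36 × 111.2 km/° = 3264 km.
At 62° latitude, spacing = 3264 × cos(62°) = 1533 km.

1530 km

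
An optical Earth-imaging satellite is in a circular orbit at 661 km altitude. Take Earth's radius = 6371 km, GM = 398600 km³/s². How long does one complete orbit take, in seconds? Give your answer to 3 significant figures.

5870 seconds

Semi-major axis a = 6371 + 661 = 7032 km. Period T = 2π√(a³/μ) = 2π√(7032³/398600) = 5868.5 s = 97.81 min.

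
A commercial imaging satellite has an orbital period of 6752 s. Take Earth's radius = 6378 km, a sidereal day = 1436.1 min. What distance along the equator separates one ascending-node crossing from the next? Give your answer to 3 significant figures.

3140 km

During one orbit Earth rotates (6752.0 / 86166) × 360° = 28.21°.
At the equator that is 28.21° × (2π·6378/360) km/° = 28.21 × 111.3 = 3140 km.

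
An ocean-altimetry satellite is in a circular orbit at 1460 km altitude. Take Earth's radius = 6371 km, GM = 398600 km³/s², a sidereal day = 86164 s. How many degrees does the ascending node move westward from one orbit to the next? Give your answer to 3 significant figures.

28.8°

Semi-major axis a = 6371 + 1460 = 7831 km. Period T = 2π√(a³/μ) = 2π√(7831³/398600) = 6896.6 s = 114.94 min.
During one orbit Earth rotates (6896.6 / 86164) × 360° = 28.81°.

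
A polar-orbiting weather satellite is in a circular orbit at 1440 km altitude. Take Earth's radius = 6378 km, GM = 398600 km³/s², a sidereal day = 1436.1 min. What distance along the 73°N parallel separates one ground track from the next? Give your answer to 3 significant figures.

Semi-major axis a = 6378 + 1440 = 7818 km. Period T = 2π√(a³/μ) = 2π√(7818³/398600) = 6879.5 s = 114.66 min.
Node shift per orbit = (6879.5/86166) × 360° = 28.74°.
Equatorial spacing = 28.74 × 111.3 km/° = 3200 km.
At 73° latitude, spacing = 3200 × cos(73°) = 935 km.

935 km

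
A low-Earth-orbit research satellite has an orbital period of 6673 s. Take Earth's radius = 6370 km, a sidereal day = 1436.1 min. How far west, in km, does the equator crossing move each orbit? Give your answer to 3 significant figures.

3100 km

During one orbit Earth rotates (6673.0 / 86166) × 360° = 27.88°.
At the equator that is 27.88° × (2π·6370/360) km/° = 27.88 × 111.2 = 3100 km.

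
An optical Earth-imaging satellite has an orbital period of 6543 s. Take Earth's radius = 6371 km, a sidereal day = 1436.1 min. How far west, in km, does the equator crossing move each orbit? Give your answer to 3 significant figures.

During one orbit Earth rotates (6543.0 / 86166) × 360° = 27.34°.
At the equator that is 27.34° × (2π·6371/360) km/° = 27.34 × 111.2 = 3040 km.

3040 km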